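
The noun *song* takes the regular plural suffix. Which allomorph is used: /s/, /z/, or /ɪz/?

The stem *song* ends in a voiced non-sibilant sound.
The plural suffix surfaces as /ɪz/ after sibilants, /s/ after other voiceless consonants, and /z/ after other voiced sounds.
So the plural -s on *song* is pronounced /z/.

/z/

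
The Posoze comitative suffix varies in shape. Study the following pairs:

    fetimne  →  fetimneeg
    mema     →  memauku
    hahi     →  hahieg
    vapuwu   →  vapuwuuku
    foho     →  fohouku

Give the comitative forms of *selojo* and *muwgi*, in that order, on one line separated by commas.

Looking at the last vowel of each stem: -eg when the last vowel of the stem is a front vowel (*fetimne*, *hahi*); -uku when the last vowel of the stem is a back vowel (*mema*, *vapuwu*, *foho*).
*selojo*: last vowel = /o/, a back vowel → -uku → *selojouku*.
The last vowel of *muwgi* is /i/, which is a front vowel, so the suffix is -eg, giving *muwgieg*.

selojouku, muwgieg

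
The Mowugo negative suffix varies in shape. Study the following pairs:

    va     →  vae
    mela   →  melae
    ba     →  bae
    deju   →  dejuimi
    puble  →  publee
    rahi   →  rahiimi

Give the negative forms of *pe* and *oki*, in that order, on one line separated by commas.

pee, okiimi

Looking at the last vowel of each stem: -imi when the last vowel of the stem is a high vowel (*deju*, *rahi*); -e when the last vowel of the stem is a non-high vowel (*va*, *mela*, *ba*, *puble*).
*pe*: last vowel = /e/, a non-high vowel → -e → *pee*.
*oki* — last vowel /i/ (a high vowel) → -imi → *okiimi*.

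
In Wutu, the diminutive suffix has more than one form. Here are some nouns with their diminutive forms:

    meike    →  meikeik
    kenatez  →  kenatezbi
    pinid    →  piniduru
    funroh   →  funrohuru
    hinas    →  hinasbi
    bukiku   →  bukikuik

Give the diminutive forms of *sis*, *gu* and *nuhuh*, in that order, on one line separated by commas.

sisbi, guik, nuhuhuru

The suffix is conditioned by the final sound: -bi when the stem ends in a sibilant (*kenatez*, *hinas*); -uru when the stem ends in a non-sibilant consonant (*pinid*, *funroh*); -ik when the stem ends in a vowel (*meike*, *bukiku*).
*sis*: final sound = /s/, a sibilant → -bi → *sisbi*.
*gu*: final sound = /u/, a vowel → -ik → *guik*.
Since the final sound of *nuhuh* is /h/ (a non-sibilant consonant), it takes -uru, giving *nuhuhuru*.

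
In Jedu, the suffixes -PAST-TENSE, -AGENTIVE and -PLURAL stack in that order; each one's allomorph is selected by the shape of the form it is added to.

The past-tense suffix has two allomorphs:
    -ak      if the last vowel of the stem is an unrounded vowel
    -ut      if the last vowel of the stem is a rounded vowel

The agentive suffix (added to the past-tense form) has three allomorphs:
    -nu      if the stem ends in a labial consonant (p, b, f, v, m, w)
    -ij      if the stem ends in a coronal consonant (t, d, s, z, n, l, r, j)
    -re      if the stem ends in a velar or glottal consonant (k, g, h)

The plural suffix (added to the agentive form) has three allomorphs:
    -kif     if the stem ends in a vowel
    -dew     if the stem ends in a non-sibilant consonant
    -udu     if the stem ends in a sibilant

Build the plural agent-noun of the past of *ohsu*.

ohsuutijdew

The last vowel of *ohsu* is /u/, which is a rounded vowel, so the past-tense suffix is -ut, giving *ohsuut*.
Since the final consonant of the past-tense form *ohsuut* is /t/ (coronal), it takes -ij, giving *ohsuutij*.
Since the final sound of the agentive form *ohsuutij* is /j/ (a non-sibilant consonant), it takes -dew, giving *ohsuutijdew*.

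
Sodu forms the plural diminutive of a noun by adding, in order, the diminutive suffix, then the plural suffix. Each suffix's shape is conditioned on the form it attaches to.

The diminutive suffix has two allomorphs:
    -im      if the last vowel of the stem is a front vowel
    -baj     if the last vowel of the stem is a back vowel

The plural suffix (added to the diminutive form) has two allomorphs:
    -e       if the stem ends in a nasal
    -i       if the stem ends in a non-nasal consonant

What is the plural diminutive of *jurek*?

*jurek*: last vowel = /e/, a front vowel → -im → *jurekim*.
The diminutive form *jurekim* — final consonant /m/ (a nasal) → -e → *jurekime*.

jurekime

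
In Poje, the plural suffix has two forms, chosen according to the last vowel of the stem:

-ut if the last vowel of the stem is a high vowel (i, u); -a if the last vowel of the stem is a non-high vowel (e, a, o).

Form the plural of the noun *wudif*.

*wudif* — last vowel /i/ (a high vowel) → -ut → *wudifut*.

wudifut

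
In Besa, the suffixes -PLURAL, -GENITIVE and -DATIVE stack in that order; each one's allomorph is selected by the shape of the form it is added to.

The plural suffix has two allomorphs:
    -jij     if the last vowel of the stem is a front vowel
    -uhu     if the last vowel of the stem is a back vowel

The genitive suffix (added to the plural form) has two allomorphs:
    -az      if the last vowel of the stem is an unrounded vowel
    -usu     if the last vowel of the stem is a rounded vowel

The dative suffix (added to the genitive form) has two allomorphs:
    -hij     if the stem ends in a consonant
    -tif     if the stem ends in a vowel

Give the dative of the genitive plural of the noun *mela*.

Since the last vowel of *mela* is /a/ (a back vowel), it takes -uhu, giving *melauhu*.
Since the last vowel of the plural form *melauhu* is /u/ (a rounded vowel), it takes -usu, giving *melauhuusu*.
The genitive form *melauhuusu*: final sound = /u/, a vowel → -tif → *melauhuusutif*.

melauhuusutif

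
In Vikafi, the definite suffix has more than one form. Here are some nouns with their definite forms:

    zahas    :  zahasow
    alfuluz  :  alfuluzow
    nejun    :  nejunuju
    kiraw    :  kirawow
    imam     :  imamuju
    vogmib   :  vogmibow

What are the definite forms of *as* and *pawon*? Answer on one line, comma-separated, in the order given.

The pattern is nasality of the final consonant: -uju when the stem ends in a nasal (*nejun*, *imam*); -ow when the stem ends in a non-nasal consonant (*zahas*, *alfuluz*, *kiraw*, *vogmib*).
*as*: final consonant = /s/, non-nasal → -ow → *asow*.
*pawon* — final consonant /n/ (a nasal) → -uju → *pawonuju*.

asow, pawonuju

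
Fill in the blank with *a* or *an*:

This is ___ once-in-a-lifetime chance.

The indefinite article is chosen by the initial *sound* of the following word, not its spelling.
*once-in-a-lifetime* begins with the sound /wʌ/ (*once* pronounced with initial /w/) — a consonant sound.
So the article is *a*: This is a once-in-a-lifetime chance.

a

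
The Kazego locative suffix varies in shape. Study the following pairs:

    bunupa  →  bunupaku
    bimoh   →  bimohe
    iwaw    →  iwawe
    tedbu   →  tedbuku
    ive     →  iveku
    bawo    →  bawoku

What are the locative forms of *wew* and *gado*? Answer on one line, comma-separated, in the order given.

The pattern is consonant vs. vowel: -e when the stem ends in a consonant (*bimoh*, *iwaw*); -ku when the stem ends in a vowel (*bunupa*, *tedbu*, *ive*, *bawo*).
Since the final sound of *wew* is /w/ (a consonant), it takes -e, giving *wewe*.
*gado*: final sound = /o/, a vowel → -ku → *gadoku*.

wewe, gadoku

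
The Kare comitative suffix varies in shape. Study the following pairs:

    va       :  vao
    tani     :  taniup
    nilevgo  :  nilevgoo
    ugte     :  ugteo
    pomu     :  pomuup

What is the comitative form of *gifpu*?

gifpuup

The suffix is conditioned by the last vowel: -up when the last vowel of the stem is a high vowel (*tani*, *pomu*); -o when the last vowel of the stem is a non-high vowel (*va*, *nilevgo*, *ugte*).
*gifpu*: last vowel = /u/, a high vowel → -up → *gifpuup*.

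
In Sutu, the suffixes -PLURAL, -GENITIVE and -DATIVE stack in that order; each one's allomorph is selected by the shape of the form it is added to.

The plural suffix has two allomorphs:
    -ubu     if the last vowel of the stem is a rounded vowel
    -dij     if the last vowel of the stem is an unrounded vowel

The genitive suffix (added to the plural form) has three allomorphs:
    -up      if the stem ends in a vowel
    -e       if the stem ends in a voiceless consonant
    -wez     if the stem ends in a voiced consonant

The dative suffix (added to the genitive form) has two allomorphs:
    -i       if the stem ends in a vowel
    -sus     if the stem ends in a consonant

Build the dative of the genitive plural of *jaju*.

jajuubuupsus

Since the last vowel of *jaju* is /u/ (a rounded vowel), it takes -ubu, giving *jajuubu*.
The plural form *jajuubu* — final sound /u/ (a vowel) → -up → *jajuubuup*.
The genitive form *jajuubuup* — final sound /p/ (a consonant) → -sus → *jajuubuupsus*.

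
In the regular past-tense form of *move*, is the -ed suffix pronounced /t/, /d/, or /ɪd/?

The stem *move* ends in a voiced sound other than /d/.
The -ed suffix is realized as /ɪd/ after /t, d/; as /t/ after other voiceless consonants; and as /d/ after other voiced sounds.
So -ed on *move* is pronounced /d/.

/d/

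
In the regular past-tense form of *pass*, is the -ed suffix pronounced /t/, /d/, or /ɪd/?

The stem *pass* ends in a voiceless consonant other than /t/.
The -ed suffix is realized as /ɪd/ after /t, d/; as /t/ after other voiceless consonants; and as /d/ after other voiced sounds.
So -ed on *pass* is pronounced /t/.

/t/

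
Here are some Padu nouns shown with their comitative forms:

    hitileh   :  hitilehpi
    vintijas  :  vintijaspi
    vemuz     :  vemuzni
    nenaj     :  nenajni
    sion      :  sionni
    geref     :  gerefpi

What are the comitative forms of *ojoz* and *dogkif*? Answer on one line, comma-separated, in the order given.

ojozni, dogkifpi

The alternation tracks the final consonant of the stem — -pi when the stem ends in a voiceless consonant (*hitileh*, *vintijas*, *geref*); -ni when the stem ends in a voiced consonant (*vemuz*, *nenaj*, *sion*).
*ojoz* — final consonant /z/ (voiced) → -ni → *ojozni*.
*dogkif*: final consonant = /f/, voiceless → -pi → *dogkifpi*.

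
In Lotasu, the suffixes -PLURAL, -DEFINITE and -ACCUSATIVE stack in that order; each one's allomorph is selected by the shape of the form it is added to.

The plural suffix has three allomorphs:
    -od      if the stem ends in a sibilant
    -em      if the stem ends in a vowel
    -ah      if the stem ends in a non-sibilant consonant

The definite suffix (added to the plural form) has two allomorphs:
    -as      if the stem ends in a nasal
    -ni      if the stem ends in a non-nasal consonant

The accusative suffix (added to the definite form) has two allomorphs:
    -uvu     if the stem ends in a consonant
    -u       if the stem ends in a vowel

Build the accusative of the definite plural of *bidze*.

*bidze* — final sound /e/ (a vowel) → -em → *bidzeem*.
The final consonant of the plural form *bidzeem* is /m/, which is a nasal, so the definite suffix is -as, giving *bidzeemas*.
Since the final sound of the definite form *bidzeemas* is /s/ (a consonant), it takes -uvu, giving *bidzeemasuvu*.

bidzeemasuvu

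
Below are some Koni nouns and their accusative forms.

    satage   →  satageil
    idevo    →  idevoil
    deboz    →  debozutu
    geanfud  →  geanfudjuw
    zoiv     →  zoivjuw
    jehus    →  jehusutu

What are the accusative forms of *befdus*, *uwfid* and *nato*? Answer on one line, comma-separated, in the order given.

befdusutu, uwfidjuw, natoil

The suffix is conditioned by the final sound: -utu when the stem ends in a sibilant (*deboz*, *jehus*); -juw when the stem ends in a non-sibilant consonant (*geanfud*, *zoiv*); -il when the stem ends in a vowel (*satage*, *idevo*).
*befdus*: final sound = /s/, a sibilant → -utu → *befdusutu*.
*uwfid*: final sound = /d/, a non-sibilant consonant → -juw → *uwfidjuw*.
The final sound of *nato* is /o/, which is a vowel, so the suffix is -il, giving *natoil*.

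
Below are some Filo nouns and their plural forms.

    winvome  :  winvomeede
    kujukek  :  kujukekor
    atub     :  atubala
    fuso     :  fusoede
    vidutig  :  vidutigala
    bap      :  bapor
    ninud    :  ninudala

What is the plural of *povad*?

povadala

The alternation tracks the final sound of the stem — -or when the stem ends in a voiceless consonant (*kujukek*, *bap*); -ala when the stem ends in a voiced consonant (*atub*, *vidutig*, *ninud*); -ede when the stem ends in a vowel (*winvome*, *fuso*).
Since the final sound of *povad* is /d/ (a voiced consonant), it takes -ala, giving *povadala*.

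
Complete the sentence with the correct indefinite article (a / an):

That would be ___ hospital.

a

The indefinite article is chosen by the initial *sound* of the following word, not its spelling.
*hospital* begins with the sound /h/ (h is pronounced) — a consonant sound.
So the article is *a*: That would be a hospital.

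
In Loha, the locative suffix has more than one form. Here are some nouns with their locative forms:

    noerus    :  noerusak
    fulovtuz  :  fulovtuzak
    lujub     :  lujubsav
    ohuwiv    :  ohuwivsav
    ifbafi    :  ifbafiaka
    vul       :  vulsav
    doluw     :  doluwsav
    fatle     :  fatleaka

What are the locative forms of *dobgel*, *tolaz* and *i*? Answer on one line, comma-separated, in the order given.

dobgelsav, tolazak, iaka

Looking at the final sound of each stem: -ak when the stem ends in a sibilant (*noerus*, *fulovtuz*); -sav when the stem ends in a non-sibilant consonant (*lujub*, *ohuwiv*, *vul*, *doluw*); -aka when the stem ends in a vowel (*ifbafi*, *fatle*).
*dobgel*: final sound = /l/, a non-sibilant consonant → -sav → *dobgelsav*.
*tolaz* — final sound /z/ (a sibilant) → -ak → *tolazak*.
Since the final sound of *i* is /i/ (a vowel), it takes -aka, giving *iaka*.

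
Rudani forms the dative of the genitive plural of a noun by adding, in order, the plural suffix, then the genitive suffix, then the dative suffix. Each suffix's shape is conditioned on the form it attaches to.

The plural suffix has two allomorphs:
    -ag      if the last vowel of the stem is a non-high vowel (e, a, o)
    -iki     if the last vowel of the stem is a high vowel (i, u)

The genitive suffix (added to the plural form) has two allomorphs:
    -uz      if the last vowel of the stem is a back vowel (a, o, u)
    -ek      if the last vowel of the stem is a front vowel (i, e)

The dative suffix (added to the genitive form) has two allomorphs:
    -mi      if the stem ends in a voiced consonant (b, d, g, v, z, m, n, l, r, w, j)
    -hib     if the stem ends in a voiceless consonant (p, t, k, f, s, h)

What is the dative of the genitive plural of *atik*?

*atik* — last vowel /i/ (a high vowel) → -iki → *atikiki*.
The last vowel of the plural form *atikiki* is /i/, which is a front vowel, so the genitive suffix is -ek, giving *atikikiek*.
The genitive form *atikikiek*: final consonant = /k/, voiceless → -hib → *atikikiekhib*.

atikikiekhib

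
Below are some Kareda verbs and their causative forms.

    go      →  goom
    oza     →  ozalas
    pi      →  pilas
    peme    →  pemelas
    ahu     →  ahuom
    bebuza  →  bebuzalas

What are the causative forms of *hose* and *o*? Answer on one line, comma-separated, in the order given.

The suffix is conditioned by the last vowel: -om when the last vowel of the stem is a rounded vowel (*go*, *ahu*); -las when the last vowel of the stem is an unrounded vowel (*oza*, *pi*, *peme*, *bebuza*).
*hose*: last vowel = /e/, an unrounded vowel → -las → *hoselas*.
The last vowel of *o* is /o/, which is a rounded vowel, so the suffix is -om, giving *oom*.

hoselas, oom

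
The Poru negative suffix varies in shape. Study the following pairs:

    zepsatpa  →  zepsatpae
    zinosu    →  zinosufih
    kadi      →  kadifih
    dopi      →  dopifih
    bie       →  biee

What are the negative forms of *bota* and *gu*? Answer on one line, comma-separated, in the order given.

The alternation tracks the last vowel of the stem — -fih when the last vowel of the stem is a high vowel (*zinosu*, *kadi*, *dopi*); -e when the last vowel of the stem is a non-high vowel (*zepsatpa*, *bie*).
*bota*: last vowel = /a/, a non-high vowel → -e → *botae*.
*gu*: last vowel = /u/, a high vowel → -fih → *gufih*.

botae, gufih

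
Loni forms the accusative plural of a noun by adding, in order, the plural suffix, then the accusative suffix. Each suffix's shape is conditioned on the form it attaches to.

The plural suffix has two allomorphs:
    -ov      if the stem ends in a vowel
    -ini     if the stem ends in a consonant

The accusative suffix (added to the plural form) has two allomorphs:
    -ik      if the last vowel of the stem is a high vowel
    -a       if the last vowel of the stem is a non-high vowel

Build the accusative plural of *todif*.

todifiniik

*todif* — final sound /f/ (a consonant) → -ini → *todifini*.
Since the last vowel of the plural form *todifini* is /i/ (a high vowel), it takes -ik, giving *todifiniik*.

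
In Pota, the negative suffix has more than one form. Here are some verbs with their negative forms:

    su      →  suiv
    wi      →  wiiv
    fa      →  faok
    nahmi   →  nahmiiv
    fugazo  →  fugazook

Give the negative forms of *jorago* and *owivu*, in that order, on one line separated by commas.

joragook, owivuiv

The pattern is height harmony: -iv when the last vowel of the stem is a high vowel (*su*, *wi*, *nahmi*); -ok when the last vowel of the stem is a non-high vowel (*fa*, *fugazo*).
*jorago* — last vowel /o/ (a non-high vowel) → -ok → *joragook*.
Since the last vowel of *owivu* is /u/ (a high vowel), it takes -iv, giving *owivuiv*.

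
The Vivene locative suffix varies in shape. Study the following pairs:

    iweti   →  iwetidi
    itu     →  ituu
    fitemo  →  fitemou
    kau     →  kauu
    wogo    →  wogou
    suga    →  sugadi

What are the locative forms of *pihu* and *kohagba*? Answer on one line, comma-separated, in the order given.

The suffix is conditioned by the last vowel: -u when the last vowel of the stem is a rounded vowel (*itu*, *fitemo*, *kau*, *wogo*); -di when the last vowel of the stem is an unrounded vowel (*iweti*, *suga*).
*pihu* — last vowel /u/ (a rounded vowel) → -u → *pihuu*.
Since the last vowel of *kohagba* is /a/ (an unrounded vowel), it takes -di, giving *kohagbadi*.

pihuu, kohagbadi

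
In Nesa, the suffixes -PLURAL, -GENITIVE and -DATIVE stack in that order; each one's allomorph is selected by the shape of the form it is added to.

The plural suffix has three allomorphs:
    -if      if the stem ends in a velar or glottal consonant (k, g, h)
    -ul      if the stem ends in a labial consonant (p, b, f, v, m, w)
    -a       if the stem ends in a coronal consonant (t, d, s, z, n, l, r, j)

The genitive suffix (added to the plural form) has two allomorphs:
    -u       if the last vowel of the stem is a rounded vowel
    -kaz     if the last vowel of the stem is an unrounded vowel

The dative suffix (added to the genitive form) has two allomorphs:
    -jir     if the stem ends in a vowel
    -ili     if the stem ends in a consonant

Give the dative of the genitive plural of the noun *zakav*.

*zakav*: final consonant = /v/, labial → -ul → *zakavul*.
The plural form *zakavul*: last vowel = /u/, a rounded vowel → -u → *zakavulu*.
The final sound of the genitive form *zakavulu* is /u/, which is a vowel, so the dative suffix is -jir, giving *zakavulujir*.

zakavulujir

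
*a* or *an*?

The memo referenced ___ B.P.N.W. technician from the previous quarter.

The indefinite article is chosen by the initial *sound* of the following word, not its spelling.
The initialism *B.P.N.W.* is read letter by letter; the first letter, B, is pronounced /biː/, which begins with a consonant sound.
So the article is *a*: The memo referenced a B.P.N.W. technician from the previous quarter.

a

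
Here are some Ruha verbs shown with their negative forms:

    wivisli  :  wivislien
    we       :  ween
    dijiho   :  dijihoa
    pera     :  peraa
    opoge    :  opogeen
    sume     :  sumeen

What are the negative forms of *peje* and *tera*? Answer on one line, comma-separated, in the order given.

Looking at the last vowel of each stem: -en when the last vowel of the stem is a front vowel (*wivisli*, *we*, *opoge*, *sume*); -a when the last vowel of the stem is a back vowel (*dijiho*, *pera*).
*peje* — last vowel /e/ (a front vowel) → -en → *pejeen*.
Since the last vowel of *tera* is /a/ (a back vowel), it takes -a, giving *teraa*.

pejeen, teraa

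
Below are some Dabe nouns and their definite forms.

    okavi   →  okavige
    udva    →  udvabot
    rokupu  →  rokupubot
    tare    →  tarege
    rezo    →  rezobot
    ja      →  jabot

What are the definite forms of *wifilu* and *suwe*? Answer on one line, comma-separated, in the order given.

wifilubot, suwege

The suffix is conditioned by the last vowel: -ge when the last vowel of the stem is a front vowel (*okavi*, *tare*); -bot when the last vowel of the stem is a back vowel (*udva*, *rokupu*, *rezo*, *ja*).
*wifilu*: last vowel = /u/, a back vowel → -bot → *wifilubot*.
The last vowel of *suwe* is /e/, which is a front vowel, so the suffix is -ge, giving *suwege*.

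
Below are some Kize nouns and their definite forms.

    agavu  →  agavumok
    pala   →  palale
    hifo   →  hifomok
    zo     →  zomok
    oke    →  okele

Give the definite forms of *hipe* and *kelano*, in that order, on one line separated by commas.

hipele, kelanomok

The alternation tracks the last vowel of the stem — -mok when the last vowel of the stem is a rounded vowel (*agavu*, *hifo*, *zo*); -le when the last vowel of the stem is an unrounded vowel (*pala*, *oke*).
Since the last vowel of *hipe* is /e/ (an unrounded vowel), it takes -le, giving *hipele*.
Since the last vowel of *kelano* is /o/ (a rounded vowel), it takes -mok, giving *kelanomok*.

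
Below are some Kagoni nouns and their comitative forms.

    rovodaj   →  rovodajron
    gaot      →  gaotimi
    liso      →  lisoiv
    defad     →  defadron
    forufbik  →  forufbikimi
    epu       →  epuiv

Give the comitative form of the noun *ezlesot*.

ezlesotimi

The suffix is conditioned by the final sound: -imi when the stem ends in a voiceless consonant (*gaot*, *forufbik*); -ron when the stem ends in a voiced consonant (*rovodaj*, *defad*); -iv when the stem ends in a vowel (*liso*, *epu*).
*ezlesot* — final sound /t/ (a voiceless consonant) → -imi → *ezlesotimi*.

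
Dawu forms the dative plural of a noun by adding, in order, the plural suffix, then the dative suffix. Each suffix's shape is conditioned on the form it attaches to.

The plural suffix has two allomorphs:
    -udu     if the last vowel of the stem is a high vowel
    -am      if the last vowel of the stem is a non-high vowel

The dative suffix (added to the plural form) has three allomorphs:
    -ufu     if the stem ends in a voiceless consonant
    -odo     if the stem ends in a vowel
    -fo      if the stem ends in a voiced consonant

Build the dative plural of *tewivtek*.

The last vowel of *tewivtek* is /e/, which is a non-high vowel, so the plural suffix is -am, giving *tewivtekam*.
The plural form *tewivtekam* — final sound /m/ (a voiced consonant) → -fo → *tewivtekamfo*.

tewivtekamfo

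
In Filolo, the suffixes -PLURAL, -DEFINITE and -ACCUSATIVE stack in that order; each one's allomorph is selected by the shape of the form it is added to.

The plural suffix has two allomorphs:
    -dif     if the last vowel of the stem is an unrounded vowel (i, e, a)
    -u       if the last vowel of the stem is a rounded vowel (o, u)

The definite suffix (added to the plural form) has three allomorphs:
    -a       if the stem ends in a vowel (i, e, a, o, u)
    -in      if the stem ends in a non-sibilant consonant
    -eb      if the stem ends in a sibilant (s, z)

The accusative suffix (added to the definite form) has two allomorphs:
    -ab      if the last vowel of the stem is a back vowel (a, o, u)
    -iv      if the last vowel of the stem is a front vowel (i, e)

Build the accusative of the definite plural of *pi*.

The last vowel of *pi* is /i/, which is an unrounded vowel, so the plural suffix is -dif, giving *pidif*.
Since the final sound of the plural form *pidif* is /f/ (a non-sibilant consonant), it takes -in, giving *pidifin*.
Since the last vowel of the definite form *pidifin* is /i/ (a front vowel), it takes -iv, giving *pidifiniv*.

pidifiniv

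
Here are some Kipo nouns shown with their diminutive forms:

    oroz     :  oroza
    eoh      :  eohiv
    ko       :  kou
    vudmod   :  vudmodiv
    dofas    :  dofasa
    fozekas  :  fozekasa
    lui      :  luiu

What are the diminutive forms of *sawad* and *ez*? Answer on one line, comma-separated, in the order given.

sawadiv, eza

The pattern is sibilance of the final sound: -a when the stem ends in a sibilant (*oroz*, *dofas*, *fozekas*); -iv when the stem ends in a non-sibilant consonant (*eoh*, *vudmod*); -u when the stem ends in a vowel (*ko*, *lui*).
The final sound of *sawad* is /d/, which is a non-sibilant consonant, so the suffix is -iv, giving *sawadiv*.
*ez* — final sound /z/ (a sibilant) → -a → *eza*.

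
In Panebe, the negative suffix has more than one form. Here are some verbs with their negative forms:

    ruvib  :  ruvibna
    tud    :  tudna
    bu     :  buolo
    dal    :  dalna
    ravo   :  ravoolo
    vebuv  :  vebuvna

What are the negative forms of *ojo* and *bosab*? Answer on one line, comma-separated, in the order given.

ojoolo, bosabna

Looking at the final sound of each stem: -na when the stem ends in a consonant (*ruvib*, *tud*, *dal*, *vebuv*); -olo when the stem ends in a vowel (*bu*, *ravo*).
Since the final sound of *ojo* is /o/ (a vowel), it takes -olo, giving *ojoolo*.
*bosab* — final sound /b/ (a consonant) → -na → *bosabna*.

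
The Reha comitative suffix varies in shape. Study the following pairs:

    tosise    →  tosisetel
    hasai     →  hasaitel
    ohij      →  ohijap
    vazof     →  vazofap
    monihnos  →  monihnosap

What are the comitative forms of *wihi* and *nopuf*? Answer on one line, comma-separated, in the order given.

wihitel, nopufap

The pattern is consonant vs. vowel: -ap when the stem ends in a consonant (*ohij*, *vazof*, *monihnos*); -tel when the stem ends in a vowel (*tosise*, *hasai*).
Since the final sound of *wihi* is /i/ (a vowel), it takes -tel, giving *wihitel*.
The final sound of *nopuf* is /f/, which is a consonant, so the suffix is -ap, giving *nopufap*.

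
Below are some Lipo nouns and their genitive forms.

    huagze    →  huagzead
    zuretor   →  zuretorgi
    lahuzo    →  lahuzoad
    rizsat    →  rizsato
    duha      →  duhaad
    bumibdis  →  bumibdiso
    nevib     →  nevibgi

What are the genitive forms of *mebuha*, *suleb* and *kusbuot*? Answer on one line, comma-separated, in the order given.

mebuhaad, sulebgi, kusbuoto

The alternation tracks the final sound of the stem — -o when the stem ends in a voiceless consonant (*rizsat*, *bumibdis*); -gi when the stem ends in a voiced consonant (*zuretor*, *nevib*); -ad when the stem ends in a vowel (*huagze*, *lahuzo*, *duha*).
*mebuha*: final sound = /a/, a vowel → -ad → *mebuhaad*.
*suleb* — final sound /b/ (a voiced consonant) → -gi → *sulebgi*.
The final sound of *kusbuot* is /t/, which is a voiceless consonant, so the suffix is -o, giving *kusbuoto*.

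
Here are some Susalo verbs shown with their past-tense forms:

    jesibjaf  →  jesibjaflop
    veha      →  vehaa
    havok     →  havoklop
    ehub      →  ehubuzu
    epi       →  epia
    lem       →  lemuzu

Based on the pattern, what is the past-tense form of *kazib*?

kazibuzu

Looking at the final sound of each stem: -lop when the stem ends in a voiceless consonant (*jesibjaf*, *havok*); -uzu when the stem ends in a voiced consonant (*ehub*, *lem*); -a when the stem ends in a vowel (*veha*, *epi*).
The final sound of *kazib* is /b/, which is a voiced consonant, so the suffix is -uzu, giving *kazibuzu*.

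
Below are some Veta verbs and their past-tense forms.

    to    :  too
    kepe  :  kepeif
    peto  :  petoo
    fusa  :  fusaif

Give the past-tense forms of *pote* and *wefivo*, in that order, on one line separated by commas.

The pattern is rounding harmony: -o when the last vowel of the stem is a rounded vowel (*to*, *peto*); -if when the last vowel of the stem is an unrounded vowel (*kepe*, *fusa*).
Since the last vowel of *pote* is /e/ (an unrounded vowel), it takes -if, giving *poteif*.
The last vowel of *wefivo* is /o/, which is a rounded vowel, so the suffix is -o, giving *wefivoo*.

poteif, wefivoo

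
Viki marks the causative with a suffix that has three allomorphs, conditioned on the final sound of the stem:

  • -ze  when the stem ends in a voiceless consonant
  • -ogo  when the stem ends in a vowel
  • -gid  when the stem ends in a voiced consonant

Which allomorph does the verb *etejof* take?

*etejof* — final sound /f/ (a voiceless consonant) → -ze.

-ze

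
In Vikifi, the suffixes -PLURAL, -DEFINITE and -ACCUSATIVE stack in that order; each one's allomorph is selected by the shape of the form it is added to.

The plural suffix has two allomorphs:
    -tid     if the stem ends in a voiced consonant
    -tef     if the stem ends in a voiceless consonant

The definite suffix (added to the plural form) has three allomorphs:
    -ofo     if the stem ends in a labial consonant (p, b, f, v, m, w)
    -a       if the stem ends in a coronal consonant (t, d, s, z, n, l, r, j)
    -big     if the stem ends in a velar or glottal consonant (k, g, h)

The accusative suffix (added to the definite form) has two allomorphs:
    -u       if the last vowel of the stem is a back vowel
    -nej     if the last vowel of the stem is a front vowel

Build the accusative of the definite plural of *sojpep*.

The final consonant of *sojpep* is /p/, which is voiceless, so the plural suffix is -tef, giving *sojpeptef*.
Since the final consonant of the plural form *sojpeptef* is /f/ (labial), it takes -ofo, giving *sojpeptefofo*.
The definite form *sojpeptefofo*: last vowel = /o/, a back vowel → -u → *sojpeptefofou*.

sojpeptefofou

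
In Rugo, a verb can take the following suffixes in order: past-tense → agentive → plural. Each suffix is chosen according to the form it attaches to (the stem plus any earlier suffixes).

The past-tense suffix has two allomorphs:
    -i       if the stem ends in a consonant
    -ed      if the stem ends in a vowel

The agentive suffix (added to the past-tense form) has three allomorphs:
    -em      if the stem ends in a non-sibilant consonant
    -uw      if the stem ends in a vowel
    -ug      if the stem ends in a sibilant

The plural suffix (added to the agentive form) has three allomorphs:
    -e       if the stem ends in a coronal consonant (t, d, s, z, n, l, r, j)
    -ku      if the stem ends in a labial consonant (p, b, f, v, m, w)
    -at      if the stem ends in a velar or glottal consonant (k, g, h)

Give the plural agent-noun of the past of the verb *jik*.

*jik*: final sound = /k/, a consonant → -i → *jiki*.
The final sound of the past-tense form *jiki* is /i/, which is a vowel, so the agentive suffix is -uw, giving *jikiuw*.
The final consonant of the agentive form *jikiuw* is /w/, which is labial, so the plural suffix is -ku, giving *jikiuwku*.

jikiuwku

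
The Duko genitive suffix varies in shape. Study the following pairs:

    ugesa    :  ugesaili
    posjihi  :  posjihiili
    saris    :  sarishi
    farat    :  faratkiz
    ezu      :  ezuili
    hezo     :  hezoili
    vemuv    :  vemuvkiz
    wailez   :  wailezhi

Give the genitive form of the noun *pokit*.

pokitkiz

The suffix is conditioned by the final sound: -hi when the stem ends in a sibilant (*saris*, *wailez*); -kiz when the stem ends in a non-sibilant consonant (*farat*, *vemuv*); -ili when the stem ends in a vowel (*ugesa*, *posjihi*, *ezu*, *hezo*).
*pokit*: final sound = /t/, a non-sibilant consonant → -kiz → *pokitkiz*.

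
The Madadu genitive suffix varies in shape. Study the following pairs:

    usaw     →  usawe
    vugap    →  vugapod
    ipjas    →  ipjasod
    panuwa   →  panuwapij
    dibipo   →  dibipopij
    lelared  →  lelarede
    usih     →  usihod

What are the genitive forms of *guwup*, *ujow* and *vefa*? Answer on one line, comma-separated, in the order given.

guwupod, ujowe, vefapij

The suffix is conditioned by the final sound: -od when the stem ends in a voiceless consonant (*vugap*, *ipjas*, *usih*); -e when the stem ends in a voiced consonant (*usaw*, *lelared*); -pij when the stem ends in a vowel (*panuwa*, *dibipo*).
*guwup*: final sound = /p/, a voiceless consonant → -od → *guwupod*.
*ujow*: final sound = /w/, a voiced consonant → -e → *ujowe*.
Since the final sound of *vefa* is /a/ (a vowel), it takes -pij, giving *vefapij*.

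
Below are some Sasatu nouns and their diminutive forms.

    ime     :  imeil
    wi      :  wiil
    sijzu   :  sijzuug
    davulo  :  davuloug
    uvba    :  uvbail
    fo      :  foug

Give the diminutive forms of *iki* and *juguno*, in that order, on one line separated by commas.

ikiil, jugunoug

The alternation tracks the last vowel of the stem — -ug when the last vowel of the stem is a rounded vowel (*sijzu*, *davulo*, *fo*); -il when the last vowel of the stem is an unrounded vowel (*ime*, *wi*, *uvba*).
Since the last vowel of *iki* is /i/ (an unrounded vowel), it takes -il, giving *ikiil*.
*juguno* — last vowel /o/ (a rounded vowel) → -ug → *jugunoug*.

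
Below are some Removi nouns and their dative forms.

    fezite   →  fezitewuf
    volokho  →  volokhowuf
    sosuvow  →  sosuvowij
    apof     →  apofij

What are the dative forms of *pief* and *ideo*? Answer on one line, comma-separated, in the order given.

piefij, ideowuf

The pattern is consonant vs. vowel: -ij when the stem ends in a consonant (*sosuvow*, *apof*); -wuf when the stem ends in a vowel (*fezite*, *volokho*).
Since the final sound of *pief* is /f/ (a consonant), it takes -ij, giving *piefij*.
*ideo* — final sound /o/ (a vowel) → -wuf → *ideowuf*.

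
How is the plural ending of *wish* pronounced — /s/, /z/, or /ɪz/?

The stem *wish* ends in a sibilant (/s, z, ʃ, ʒ, tʃ, dʒ/).
The plural suffix surfaces as /ɪz/ after sibilants, /s/ after other voiceless consonants, and /z/ after other voiced sounds.
So the plural -s on *wish* is pronounced /ɪz/.

/ɪz/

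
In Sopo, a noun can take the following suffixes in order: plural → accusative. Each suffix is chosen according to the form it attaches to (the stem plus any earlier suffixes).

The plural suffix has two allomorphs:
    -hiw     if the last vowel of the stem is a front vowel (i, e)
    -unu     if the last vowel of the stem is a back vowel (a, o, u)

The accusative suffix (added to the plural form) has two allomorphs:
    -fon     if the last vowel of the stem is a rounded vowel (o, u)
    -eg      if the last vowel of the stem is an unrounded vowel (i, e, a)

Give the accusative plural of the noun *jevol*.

jevolunufon

*jevol* — last vowel /o/ (a back vowel) → -unu → *jevolunu*.
The plural form *jevolunu*: last vowel = /u/, a rounded vowel → -fon → *jevolunufon*.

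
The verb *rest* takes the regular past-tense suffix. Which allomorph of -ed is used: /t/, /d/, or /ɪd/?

/ɪd/

The stem *rest* ends in /t/ or /d/.
The -ed suffix is realized as /ɪd/ after /t, d/; as /t/ after other voiceless consonants; and as /d/ after other voiced sounds.
So -ed on *rest* is pronounced /ɪd/.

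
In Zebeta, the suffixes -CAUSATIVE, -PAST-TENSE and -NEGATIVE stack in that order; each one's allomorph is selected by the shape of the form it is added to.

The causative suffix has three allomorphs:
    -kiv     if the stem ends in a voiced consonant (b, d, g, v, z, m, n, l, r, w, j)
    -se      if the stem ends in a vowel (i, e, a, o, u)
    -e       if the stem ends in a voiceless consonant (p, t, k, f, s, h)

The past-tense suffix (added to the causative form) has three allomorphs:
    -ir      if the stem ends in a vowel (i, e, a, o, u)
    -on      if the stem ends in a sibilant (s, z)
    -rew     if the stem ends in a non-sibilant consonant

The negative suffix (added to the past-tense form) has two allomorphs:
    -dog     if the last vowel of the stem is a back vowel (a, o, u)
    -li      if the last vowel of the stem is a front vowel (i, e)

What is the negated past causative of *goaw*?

goawkivrewli

The final sound of *goaw* is /w/, which is a voiced consonant, so the causative suffix is -kiv, giving *goawkiv*.
The causative form *goawkiv* — final sound /v/ (a non-sibilant consonant) → -rew → *goawkivrew*.
Since the last vowel of the past-tense form *goawkivrew* is /e/ (a front vowel), it takes -li, giving *goawkivrewli*.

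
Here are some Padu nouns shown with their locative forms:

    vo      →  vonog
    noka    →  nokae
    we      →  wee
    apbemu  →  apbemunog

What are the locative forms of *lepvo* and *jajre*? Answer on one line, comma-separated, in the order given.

lepvonog, jajree

The pattern is rounding harmony: -nog when the last vowel of the stem is a rounded vowel (*vo*, *apbemu*); -e when the last vowel of the stem is an unrounded vowel (*noka*, *we*).
*lepvo*: last vowel = /o/, a rounded vowel → -nog → *lepvonog*.
Since the last vowel of *jajre* is /e/ (an unrounded vowel), it takes -e, giving *jajree*.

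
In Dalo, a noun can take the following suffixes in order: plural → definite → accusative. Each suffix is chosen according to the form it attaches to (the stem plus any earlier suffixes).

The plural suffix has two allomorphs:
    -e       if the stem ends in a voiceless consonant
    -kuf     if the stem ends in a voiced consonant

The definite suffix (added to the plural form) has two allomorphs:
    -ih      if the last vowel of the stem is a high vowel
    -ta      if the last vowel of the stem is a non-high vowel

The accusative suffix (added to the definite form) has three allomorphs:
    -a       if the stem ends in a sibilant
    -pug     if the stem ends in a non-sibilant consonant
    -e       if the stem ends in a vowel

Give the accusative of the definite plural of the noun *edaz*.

Since the final consonant of *edaz* is /z/ (voiced), it takes -kuf, giving *edazkuf*.
The plural form *edazkuf*: last vowel = /u/, a high vowel → -ih → *edazkufih*.
The final sound of the definite form *edazkufih* is /h/, which is a non-sibilant consonant, so the accusative suffix is -pug, giving *edazkufihpug*.

edazkufihpug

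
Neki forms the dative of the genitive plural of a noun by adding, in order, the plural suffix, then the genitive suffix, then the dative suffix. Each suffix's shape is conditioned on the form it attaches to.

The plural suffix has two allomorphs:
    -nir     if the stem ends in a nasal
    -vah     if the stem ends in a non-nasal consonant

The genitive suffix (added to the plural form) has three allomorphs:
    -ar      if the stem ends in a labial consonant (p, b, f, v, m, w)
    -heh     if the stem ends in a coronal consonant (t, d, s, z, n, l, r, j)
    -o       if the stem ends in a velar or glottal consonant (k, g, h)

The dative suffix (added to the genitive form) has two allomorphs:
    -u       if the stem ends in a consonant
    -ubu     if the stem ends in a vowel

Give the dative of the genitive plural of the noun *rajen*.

*rajen*: final consonant = /n/, a nasal → -nir → *rajennir*.
The plural form *rajennir* — final consonant /r/ (coronal) → -heh → *rajennirheh*.
The genitive form *rajennirheh* — final sound /h/ (a consonant) → -u → *rajennirhehu*.

rajennirhehu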